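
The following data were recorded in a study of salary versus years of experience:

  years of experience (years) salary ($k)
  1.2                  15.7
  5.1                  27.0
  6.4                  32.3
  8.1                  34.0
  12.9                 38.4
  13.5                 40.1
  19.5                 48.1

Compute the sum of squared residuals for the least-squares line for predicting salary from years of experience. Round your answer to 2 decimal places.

44.48

n = 7, Σx = 66.7, Σy = 235.6, Σxy = 2613.32, Σx² = 862.93, Σy² = 8570.96
Sxx = Σx² − (Σx)²/n = 862.93 − 635.555714 = 227.374286
Sxy = Σxy − (Σx)(Σy)/n = 2613.32 − 2244.931429 = 368.388571
Syy = Σy² − (Σy)²/n = 8570.96 − 7929.622857 = 641.337143
b = Sxy/Sxx = 368.388571/227.374286 = 1.620186
SSE = Syy − b·Sxy = 641.337143 − 1.620186·368.388571 = 44.479239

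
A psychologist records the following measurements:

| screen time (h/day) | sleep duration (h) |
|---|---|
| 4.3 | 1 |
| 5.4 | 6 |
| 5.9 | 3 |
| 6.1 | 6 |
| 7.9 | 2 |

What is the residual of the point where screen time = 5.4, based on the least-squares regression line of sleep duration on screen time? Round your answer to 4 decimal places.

n = 5, Σx = 29.6, Σy = 18, Σxy = 106.8, Σx² = 182.08
Sxx = Σx² − (Σx)²/n = 182.08 − 175.232 = 6.848
Sxy = Σxy − (Σx)(Σy)/n = 106.8 − 106.56 = 0.24
b = Sxy/Sxx = 0.24/6.848 = 0.035047
a = ȳ − b·x̄ = 3.6 − 0.035047·5.92 = 3.392523
ŷ(5.4) = 3.392523 + 0.035047·5.4 = 3.581776
residual = y − ŷ = 6 − 3.581776 = 2.418224

2.4182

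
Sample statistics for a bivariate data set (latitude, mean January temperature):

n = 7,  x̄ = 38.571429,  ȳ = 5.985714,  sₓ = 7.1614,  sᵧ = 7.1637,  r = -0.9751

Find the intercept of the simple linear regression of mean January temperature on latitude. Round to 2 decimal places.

43.61

b = r · sᵧ/sₓ = -0.9751 · 7.1637/7.1614 = -0.975413
a = ȳ − b·x̄ = 5.985714 − (-0.975413)·38.571429 = 43.608794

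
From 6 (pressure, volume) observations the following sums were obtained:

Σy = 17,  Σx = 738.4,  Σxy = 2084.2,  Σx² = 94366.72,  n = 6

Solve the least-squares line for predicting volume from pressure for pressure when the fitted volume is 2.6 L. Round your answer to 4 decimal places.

225.8400

Sxx = Σx² − (Σx)²/n = 94366.72 − 90872.426667 = 3494.293333
Sxy = Σxy − (Σx)(Σy)/n = 2084.2 − 2092.133333 = -7.933333
b = Sxy/Sxx = -7.933333/3494.293333 = -0.002270
a = ȳ − b·x̄ = 2.833333 − (-0.002270)·123.066667 = 3.112740
Set a + b·x = 2.6: x = (2.6 − 3.112740) / (-0.002270) = 225.84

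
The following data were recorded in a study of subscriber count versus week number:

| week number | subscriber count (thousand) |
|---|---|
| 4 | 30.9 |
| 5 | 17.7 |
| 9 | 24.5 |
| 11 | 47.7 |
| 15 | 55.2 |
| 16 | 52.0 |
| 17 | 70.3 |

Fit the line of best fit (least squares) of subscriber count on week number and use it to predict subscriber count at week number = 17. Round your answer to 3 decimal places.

61.811

n = 7, Σx = 77, Σy = 298.3, Σxy = 3812.4, Σx² = 1013
Sxx = Σx² − (Σx)²/n = 1013 − 847 = 166
Sxy = Σxy − (Σx)(Σy)/n = 3812.4 − 3281.3 = 531.1
b = Sxy/Sxx = 531.1/166 = 3.199398
a = ȳ − b·x̄ = 42.614286 − 3.199398·11 = 7.420912
ŷ(17) = a + b·17 = 7.420912 + 3.199398·17 = 61.810671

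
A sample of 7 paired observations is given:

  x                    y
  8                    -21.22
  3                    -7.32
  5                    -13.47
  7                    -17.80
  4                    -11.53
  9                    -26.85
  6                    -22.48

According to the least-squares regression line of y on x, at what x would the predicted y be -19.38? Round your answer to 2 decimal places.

6.73

n = 7, Σx = 42, Σy = -120.67, Σxy = -806.32, Σx² = 280
Sxx = Σx² − (Σx)²/n = 280 − 252 = 28
Sxy = Σxy − (Σx)(Σy)/n = -806.32 − (-724.02) = -82.3
b = Sxy/Sxx = -82.3/28 = -2.939286
a = ȳ − b·x̄ = -17.238571 − (-2.939286)·6 = 0.397143
Set a + b·x = -19.38: x = (-19.38 − 0.397143) / (-2.939286) = 6.728554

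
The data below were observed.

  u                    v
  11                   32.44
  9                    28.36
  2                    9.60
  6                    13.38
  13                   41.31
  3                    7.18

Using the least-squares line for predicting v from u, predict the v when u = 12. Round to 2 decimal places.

36.44

n = 6, Σx = 44, Σy = 132.27, Σxy = 1270.13, Σx² = 420
Sxx = Σx² − (Σx)²/n = 420 − 322.666667 = 97.333333
Sxy = Σxy − (Σx)(Σy)/n = 1270.13 − 969.98 = 300.15
b = Sxy/Sxx = 300.15/97.333333 = 3.083733
a = ȳ − b·x̄ = 22.045 − 3.083733·7.333333 = -0.569041
ŷ(12) = a + b·12 = -0.569041 + 3.083733·12 = 36.435753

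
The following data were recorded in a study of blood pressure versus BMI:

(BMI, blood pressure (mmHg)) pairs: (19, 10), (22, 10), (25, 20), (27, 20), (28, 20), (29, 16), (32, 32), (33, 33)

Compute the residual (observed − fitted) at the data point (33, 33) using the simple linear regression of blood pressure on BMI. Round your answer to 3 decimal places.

2.847

n = 8, Σx = 215, Σy = 161, Σxy = 4587, Σx² = 5937
Sxx = Σx² − (Σx)²/n = 5937 − 5778.125 = 158.875
Sxy = Σxy − (Σx)(Σy)/n = 4587 − 4326.875 = 260.125
b = Sxy/Sxx = 260.125/158.875 = 1.637293
a = ȳ − b·x̄ = 20.125 − 1.637293·26.875 = -23.877262
ŷ(33) = -23.877262 + 1.637293·33 = 30.153423
residual = y − ŷ = 33 − 30.153423 = 2.846577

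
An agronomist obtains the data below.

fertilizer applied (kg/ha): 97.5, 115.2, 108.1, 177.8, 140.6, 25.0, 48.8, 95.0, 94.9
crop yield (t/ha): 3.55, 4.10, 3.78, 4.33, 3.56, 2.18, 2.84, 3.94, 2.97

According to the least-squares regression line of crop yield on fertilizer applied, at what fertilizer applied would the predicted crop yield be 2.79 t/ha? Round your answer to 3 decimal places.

n = 9, Σx = 902.9, Σy = 31.25, Σxy = 3346.718, Σx² = 106881.55
Sxx = Σx² − (Σx)²/n = 106881.55 − 90580.934444 = 16300.615556
Sxy = Σxy − (Σx)(Σy)/n = 3346.718 − 3135.069444 = 211.648556
b = Sxy/Sxx = 211.648556/16300.615556 = 0.012984
a = ȳ − b·x̄ = 3.472222 − 0.012984·100.322222 = 2.169630
Set a + b·x = 2.79: x = (2.79 − 2.169630) / 0.012984 = 47.779259

47.779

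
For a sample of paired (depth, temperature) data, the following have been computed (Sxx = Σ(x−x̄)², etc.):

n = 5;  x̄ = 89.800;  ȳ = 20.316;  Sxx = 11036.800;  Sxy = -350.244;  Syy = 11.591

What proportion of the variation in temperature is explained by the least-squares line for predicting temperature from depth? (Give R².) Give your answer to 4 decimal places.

0.9589

R² = Sxy²/(Sxx·Syy) = (-350.244)²/(11036.8·11.591) = 0.958909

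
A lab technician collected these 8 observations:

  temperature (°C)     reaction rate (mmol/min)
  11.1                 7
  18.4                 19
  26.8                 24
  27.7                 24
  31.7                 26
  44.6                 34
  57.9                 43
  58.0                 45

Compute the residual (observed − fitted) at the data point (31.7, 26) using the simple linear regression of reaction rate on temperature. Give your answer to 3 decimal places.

n = 8, Σx = 276.2, Σy = 222, Σxy = 9175.6, Σx² = 11657.76
Sxx = Σx² − (Σx)²/n = 11657.76 − 9535.805 = 2121.955
Sxy = Σxy − (Σx)(Σy)/n = 9175.6 − 7664.55 = 1511.05
b = Sxy/Sxx = 1511.05/2121.955 = 0.712103
a = ȳ − b·x̄ = 27.75 − 0.712103·34.525 = 3.164652
ŷ(31.7) = 3.164652 + 0.712103·31.7 = 25.738310
residual = y − ŷ = 26 − 25.738310 = 0.261690

0.262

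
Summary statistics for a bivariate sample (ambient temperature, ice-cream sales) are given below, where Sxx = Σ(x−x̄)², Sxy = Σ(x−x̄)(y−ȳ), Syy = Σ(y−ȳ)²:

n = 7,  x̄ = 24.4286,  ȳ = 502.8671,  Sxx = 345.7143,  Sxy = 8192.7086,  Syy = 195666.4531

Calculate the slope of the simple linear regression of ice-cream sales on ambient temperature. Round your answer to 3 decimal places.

b = Sxy/Sxx = 8192.7086/345.7143 = 23.697916

23.698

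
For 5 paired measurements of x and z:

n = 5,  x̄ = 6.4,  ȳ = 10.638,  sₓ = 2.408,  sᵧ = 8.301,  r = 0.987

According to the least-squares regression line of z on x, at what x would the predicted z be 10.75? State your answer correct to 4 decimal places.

6.4329

b = r · sᵧ/sₓ = 0.987 · 8.301/2.408 = 3.402445
a = ȳ − b·x̄ = 10.638 − 3.402445·6.4 = -11.137647
Set a + b·x = 10.75: x = (10.75 − (-11.137647)) / 3.402445 = 6.432918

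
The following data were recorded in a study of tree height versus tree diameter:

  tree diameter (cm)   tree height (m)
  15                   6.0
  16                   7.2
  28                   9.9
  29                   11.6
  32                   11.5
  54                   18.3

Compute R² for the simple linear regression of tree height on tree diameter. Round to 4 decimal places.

0.9846

n = 6, Σx = 174, Σy = 64.5, Σxy = 2175, Σx² = 6046, Σy² = 787.55
Sxx = Σx² − (Σx)²/n = 6046 − 5046 = 1000
Sxy = Σxy − (Σx)(Σy)/n = 2175 − 1870.5 = 304.5
Syy = Σy² − (Σy)²/n = 787.55 − 693.375 = 94.175
R² = Sxy²/(Sxx·Syy) = (304.5)²/(1000·94.175) = 0.984553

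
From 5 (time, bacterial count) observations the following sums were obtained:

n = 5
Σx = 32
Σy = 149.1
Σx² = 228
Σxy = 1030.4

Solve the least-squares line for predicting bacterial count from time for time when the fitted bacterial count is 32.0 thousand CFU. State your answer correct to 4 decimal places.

Sxx = Σx² − (Σx)²/n = 228 − 204.8 = 23.2
Sxy = Σxy − (Σx)(Σy)/n = 1030.4 − 954.24 = 76.16
b = Sxy/Sxx = 76.16/23.2 = 3.282759
a = ȳ − b·x̄ = 29.82 − 3.282759·6.4 = 8.810345
Set a + b·x = 32.0: x = (32.0 − 8.810345) / 3.282759 = 7.064076

7.0641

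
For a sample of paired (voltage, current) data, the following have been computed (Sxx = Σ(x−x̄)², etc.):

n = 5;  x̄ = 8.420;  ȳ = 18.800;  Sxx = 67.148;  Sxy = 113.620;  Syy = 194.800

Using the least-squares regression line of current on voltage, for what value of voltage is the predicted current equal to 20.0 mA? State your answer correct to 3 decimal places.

b = Sxy/Sxx = 113.62/67.148 = 1.692083
a = ȳ − b·x̄ = 18.8 − 1.692083·8.42 = 4.552660
Set a + b·x = 20.0: x = (20.0 − 4.552660) / 1.692083 = 9.129185

9.129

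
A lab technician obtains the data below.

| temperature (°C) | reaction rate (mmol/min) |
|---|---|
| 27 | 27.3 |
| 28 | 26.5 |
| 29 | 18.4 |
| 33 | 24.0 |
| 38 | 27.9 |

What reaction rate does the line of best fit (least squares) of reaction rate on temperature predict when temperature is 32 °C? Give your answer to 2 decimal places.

n = 5, Σx = 155, Σy = 124.1, Σxy = 3864.9, Σx² = 4887
Sxx = Σx² − (Σx)²/n = 4887 − 4805 = 82
Sxy = Σxy − (Σx)(Σy)/n = 3864.9 − 3847.1 = 17.8
b = Sxy/Sxx = 17.8/82 = 0.217073
a = ȳ − b·x̄ = 24.82 − 0.217073·31 = 18.090732
ŷ(32) = a + b·32 = 18.090732 + 0.217073·32 = 25.037073

25.04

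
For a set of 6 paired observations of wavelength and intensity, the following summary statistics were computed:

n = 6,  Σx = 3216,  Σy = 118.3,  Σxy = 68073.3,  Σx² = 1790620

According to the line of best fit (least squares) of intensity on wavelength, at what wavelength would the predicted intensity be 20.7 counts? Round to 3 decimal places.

Sxx = Σx² − (Σx)²/n = 1790620 − 1723776 = 66844
Sxy = Σxy − (Σx)(Σy)/n = 68073.3 − 63408.8 = 4664.5
b = Sxy/Sxx = 4664.5/66844 = 0.069782
a = ȳ − b·x̄ = 19.716667 − 0.069782·536 = -17.686421
Set a + b·x = 20.7: x = (20.7 − (-17.686421)) / 0.069782 = 550.091528

550.092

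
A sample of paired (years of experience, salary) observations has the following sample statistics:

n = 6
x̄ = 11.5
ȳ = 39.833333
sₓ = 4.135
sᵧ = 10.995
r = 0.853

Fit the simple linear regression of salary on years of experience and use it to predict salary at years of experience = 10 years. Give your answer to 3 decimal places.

b = r · sᵧ/sₓ = 0.853 · 10.995/4.135 = 2.268134
a = ȳ − b·x̄ = 39.833333 − 2.268134·11.5 = 13.749789
ŷ(10) = a + b·10 = 13.749789 + 2.268134·10 = 36.431132

36.431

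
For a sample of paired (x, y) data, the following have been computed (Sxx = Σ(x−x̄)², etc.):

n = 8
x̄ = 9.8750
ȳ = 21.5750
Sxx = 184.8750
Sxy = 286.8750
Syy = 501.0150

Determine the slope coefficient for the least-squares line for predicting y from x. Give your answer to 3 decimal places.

1.552

b = Sxy/Sxx = 286.875/184.875 = 1.551724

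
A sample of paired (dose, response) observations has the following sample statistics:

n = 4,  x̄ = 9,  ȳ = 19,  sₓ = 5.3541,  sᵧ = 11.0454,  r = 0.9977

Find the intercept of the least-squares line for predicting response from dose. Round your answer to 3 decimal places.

0.476

b = r · sᵧ/sₓ = 0.9977 · 11.0454/5.3541 = 2.058235
a = ȳ − b·x̄ = 19 − 2.058235·9 = 0.475886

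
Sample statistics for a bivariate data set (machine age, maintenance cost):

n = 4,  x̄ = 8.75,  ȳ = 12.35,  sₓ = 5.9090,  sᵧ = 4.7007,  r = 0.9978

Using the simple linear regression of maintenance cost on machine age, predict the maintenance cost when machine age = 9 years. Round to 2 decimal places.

b = r · sᵧ/sₓ = 0.9978 · 4.7007/5.909 = 0.793765
a = ȳ − b·x̄ = 12.35 − 0.793765·8.75 = 5.404555
ŷ(9) = a + b·9 = 5.404555 + 0.793765·9 = 12.548441

12.55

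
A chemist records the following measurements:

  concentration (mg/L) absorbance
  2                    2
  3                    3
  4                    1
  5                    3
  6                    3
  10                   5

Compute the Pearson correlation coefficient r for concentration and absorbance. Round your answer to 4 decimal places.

n = 6, Σx = 30, Σy = 17, Σxy = 100, Σx² = 190, Σy² = 57
Sxx = Σx² − (Σx)²/n = 190 − 150 = 40
Sxy = Σxy − (Σx)(Σy)/n = 100 − 85 = 15
Syy = Σy² − (Σy)²/n = 57 − 48.166667 = 8.833333
r = Sxy/√(Sxx·Syy) = 15/√(353.333333) = 15/18.797163 = 0.797993

0.7980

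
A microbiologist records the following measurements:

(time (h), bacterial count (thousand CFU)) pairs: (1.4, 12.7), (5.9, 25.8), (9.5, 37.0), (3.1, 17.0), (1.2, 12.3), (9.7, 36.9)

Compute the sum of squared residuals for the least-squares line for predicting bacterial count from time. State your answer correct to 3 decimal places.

0.753

n = 6, Σx = 30.8, Σy = 141.7, Σxy = 946.89, Σx² = 232.16, Σy² = 3997.83
Sxx = Σx² − (Σx)²/n = 232.16 − 158.106667 = 74.053333
Sxy = Σxy − (Σx)(Σy)/n = 946.89 − 727.393333 = 219.496667
Syy = Σy² − (Σy)²/n = 3997.83 − 3346.481667 = 651.348333
b = Sxy/Sxx = 219.496667/74.053333 = 2.964035
SSE = Syy − b·Sxy = 651.348333 − 2.964035·219.496667 = 0.752546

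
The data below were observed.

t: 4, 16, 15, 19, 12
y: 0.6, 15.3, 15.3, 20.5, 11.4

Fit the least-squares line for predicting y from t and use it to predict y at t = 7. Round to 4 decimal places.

n = 5, Σx = 66, Σy = 63.1, Σxy = 1003, Σx² = 1002
Sxx = Σx² − (Σx)²/n = 1002 − 871.2 = 130.8
Sxy = Σxy − (Σx)(Σy)/n = 1003 − 832.92 = 170.08
b = Sxy/Sxx = 170.08/130.8 = 1.300306
a = ȳ − b·x̄ = 12.62 − 1.300306·13.2 = -4.544037
ŷ(7) = a + b·7 = -4.544037 + 1.300306·7 = 4.558104

4.5581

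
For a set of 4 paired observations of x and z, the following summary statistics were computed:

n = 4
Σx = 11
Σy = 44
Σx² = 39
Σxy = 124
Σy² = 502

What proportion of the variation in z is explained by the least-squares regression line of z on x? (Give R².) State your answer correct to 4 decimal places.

0.0571

Sxx = Σx² − (Σx)²/n = 39 − 30.25 = 8.75
Sxy = Σxy − (Σx)(Σy)/n = 124 − 121 = 3
Syy = Σy² − (Σy)²/n = 502 − 484 = 18
R² = Sxy²/(Sxx·Syy) = (3)²/(8.75·18) = 0.057143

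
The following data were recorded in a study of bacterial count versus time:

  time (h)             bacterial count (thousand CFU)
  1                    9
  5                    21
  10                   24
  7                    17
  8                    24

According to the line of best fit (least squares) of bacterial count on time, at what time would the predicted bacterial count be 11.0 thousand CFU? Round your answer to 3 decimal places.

n = 5, Σx = 31, Σy = 95, Σxy = 665, Σx² = 239
Sxx = Σx² − (Σx)²/n = 239 − 192.2 = 46.8
Sxy = Σxy − (Σx)(Σy)/n = 665 − 589 = 76
b = Sxy/Sxx = 76/46.8 = 1.623932
a = ȳ − b·x̄ = 19 − 1.623932·6.2 = 8.931624
Set a + b·x = 11.0: x = (11.0 − 8.931624) / 1.623932 = 1.273684

1.274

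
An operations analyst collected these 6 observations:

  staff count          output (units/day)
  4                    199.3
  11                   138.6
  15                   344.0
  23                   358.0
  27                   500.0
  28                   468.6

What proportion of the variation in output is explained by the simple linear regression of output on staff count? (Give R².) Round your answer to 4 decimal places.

n = 6, Σx = 108, Σy = 2008.5, Σxy = 42336.6, Σx² = 2404, Σy² = 775016.41
Sxx = Σx² − (Σx)²/n = 2404 − 1944 = 460
Sxy = Σxy − (Σx)(Σy)/n = 42336.6 − 36153 = 6183.6
Syy = Σy² − (Σy)²/n = 775016.41 − 672345.375 = 102671.035
R² = Sxy²/(Sxx·Syy) = (6183.6)²/(460·102671.035) = 0.809612

0.8096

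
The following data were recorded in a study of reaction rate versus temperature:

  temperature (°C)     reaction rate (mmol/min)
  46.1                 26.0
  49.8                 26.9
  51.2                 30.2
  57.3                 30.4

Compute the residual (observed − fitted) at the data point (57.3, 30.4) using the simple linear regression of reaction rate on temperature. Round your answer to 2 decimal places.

-0.50

n = 4, Σx = 204.4, Σy = 113.5, Σxy = 5826.38, Σx² = 10509.98
Sxx = Σx² − (Σx)²/n = 10509.98 − 10444.84 = 65.14
Sxy = Σxy − (Σx)(Σy)/n = 5826.38 − 5799.85 = 26.53
b = Sxy/Sxx = 26.53/65.14 = 0.407277
a = ȳ − b·x̄ = 28.375 − 0.407277·51.1 = 7.563164
ŷ(57.3) = 7.563164 + 0.407277·57.3 = 30.900115
residual = y − ŷ = 30.4 − 30.900115 = -0.500115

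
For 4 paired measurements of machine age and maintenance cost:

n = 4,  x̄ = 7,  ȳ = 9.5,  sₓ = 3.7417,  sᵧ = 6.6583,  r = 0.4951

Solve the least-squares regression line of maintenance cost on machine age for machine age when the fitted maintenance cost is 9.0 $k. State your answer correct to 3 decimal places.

b = r · sᵧ/sₓ = 0.4951 · 6.6583/3.7417 = 0.881023
a = ȳ − b·x̄ = 9.5 − 0.881023·7 = 3.332838
Set a + b·x = 9.0: x = (9.0 − 3.332838) / 0.881023 = 6.432478

6.432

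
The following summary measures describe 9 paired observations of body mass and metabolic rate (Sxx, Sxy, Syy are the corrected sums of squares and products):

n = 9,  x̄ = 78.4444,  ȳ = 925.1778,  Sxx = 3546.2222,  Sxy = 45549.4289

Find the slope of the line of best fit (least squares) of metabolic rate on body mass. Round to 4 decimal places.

b = Sxy/Sxx = 45549.4289/3546.2222 = 12.844494

12.8445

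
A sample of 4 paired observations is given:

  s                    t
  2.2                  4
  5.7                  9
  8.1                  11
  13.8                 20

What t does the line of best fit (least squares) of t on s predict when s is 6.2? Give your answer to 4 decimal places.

9.2941

n = 4, Σx = 29.8, Σy = 44, Σxy = 425.2, Σx² = 293.38
Sxx = Σx² − (Σx)²/n = 293.38 − 222.01 = 71.37
Sxy = Σxy − (Σx)(Σy)/n = 425.2 − 327.8 = 97.4
b = Sxy/Sxx = 97.4/71.37 = 1.364719
a = ȳ − b·x̄ = 11 − 1.364719·7.45 = 0.832843
ŷ(6.2) = a + b·6.2 = 0.832843 + 1.364719·6.2 = 9.294101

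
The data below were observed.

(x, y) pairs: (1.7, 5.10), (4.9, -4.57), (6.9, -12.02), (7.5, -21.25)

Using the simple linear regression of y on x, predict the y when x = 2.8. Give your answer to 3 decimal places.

1.867

n = 4, Σx = 21, Σy = -32.74, Σxy = -256.036, Σx² = 130.76
Sxx = Σx² − (Σx)²/n = 130.76 − 110.25 = 20.51
Sxy = Σxy − (Σx)(Σy)/n = -256.036 − (-171.885) = -84.151
b = Sxy/Sxx = -84.151/20.51 = -4.102925
a = ȳ − b·x̄ = -8.185 − (-4.102925)·5.25 = 13.355358
ŷ(2.8) = a + b·2.8 = 13.355358 + (-4.102925)·2.8 = 1.867167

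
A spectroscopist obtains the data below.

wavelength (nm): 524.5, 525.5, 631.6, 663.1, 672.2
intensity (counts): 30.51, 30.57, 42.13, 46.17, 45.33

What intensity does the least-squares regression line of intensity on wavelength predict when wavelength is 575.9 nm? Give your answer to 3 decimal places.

36.014

n = 5, Σx = 3016.9, Σy = 194.71, Σxy = 119762.491, Σx² = 1841723.51
Sxx = Σx² − (Σx)²/n = 1841723.51 − 1820337.122 = 21386.388
Sxy = Σxy − (Σx)(Σy)/n = 119762.491 − 117484.1198 = 2278.3712
b = Sxy/Sxx = 2278.3712/21386.388 = 0.106534
a = ȳ − b·x̄ = 38.942 − 0.106534·603.38 = -25.338308
ŷ(575.9) = a + b·575.9 = -25.338308 + 0.106534·575.9 = 36.014454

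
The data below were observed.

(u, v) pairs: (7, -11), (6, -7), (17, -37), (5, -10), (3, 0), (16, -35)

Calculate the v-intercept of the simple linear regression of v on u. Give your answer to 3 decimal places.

6.491

n = 6, Σx = 54, Σy = -100, Σxy = -1358, Σx² = 664
Sxx = Σx² − (Σx)²/n = 664 − 486 = 178
Sxy = Σxy − (Σx)(Σy)/n = -1358 − (-900) = -458
b = Sxy/Sxx = -458/178 = -2.573034
a = ȳ − b·x̄ = -16.666667 − (-2.573034)·9 = 6.490637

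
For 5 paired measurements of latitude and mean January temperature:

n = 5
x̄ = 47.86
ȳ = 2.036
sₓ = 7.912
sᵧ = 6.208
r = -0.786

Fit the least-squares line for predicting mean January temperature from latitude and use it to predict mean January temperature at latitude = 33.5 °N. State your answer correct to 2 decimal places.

10.89

b = r · sᵧ/sₓ = -0.786 · 6.208/7.912 = -0.616720
a = ȳ − b·x̄ = 2.036 − (-0.616720)·47.86 = 31.552215
ŷ(33.5) = a + b·33.5 = 31.552215 + (-0.616720)·33.5 = 10.892098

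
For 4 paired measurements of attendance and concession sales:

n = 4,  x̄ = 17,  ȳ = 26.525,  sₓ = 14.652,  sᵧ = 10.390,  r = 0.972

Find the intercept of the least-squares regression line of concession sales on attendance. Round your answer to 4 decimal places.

14.8075

b = r · sᵧ/sₓ = 0.972 · 10.39/14.652 = 0.689263
a = ȳ − b·x̄ = 26.525 − 0.689263·17 = 14.807531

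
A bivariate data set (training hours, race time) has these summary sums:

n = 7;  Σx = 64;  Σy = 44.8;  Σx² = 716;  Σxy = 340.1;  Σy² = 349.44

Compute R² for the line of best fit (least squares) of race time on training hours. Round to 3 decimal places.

Sxx = Σx² − (Σx)²/n = 716 − 585.142857 = 130.857143
Sxy = Σxy − (Σx)(Σy)/n = 340.1 − 409.6 = -69.5
Syy = Σy² − (Σy)²/n = 349.44 − 286.72 = 62.72
R² = Sxy²/(Sxx·Syy) = (-69.5)²/(130.857143·62.72) = 0.588527

0.589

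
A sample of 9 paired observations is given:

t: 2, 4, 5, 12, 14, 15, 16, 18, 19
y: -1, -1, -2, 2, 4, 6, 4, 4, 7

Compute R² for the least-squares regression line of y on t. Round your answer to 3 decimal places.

0.871

n = 9, Σx = 105, Σy = 23, Σxy = 423, Σx² = 1551, Σy² = 143
Sxx = Σx² − (Σx)²/n = 1551 − 1225 = 326
Sxy = Σxy − (Σx)(Σy)/n = 423 − 268.333333 = 154.666667
Syy = Σy² − (Σy)²/n = 143 − 58.777778 = 84.222222
R² = Sxy²/(Sxx·Syy) = (154.666667)²/(326·84.222222) = 0.871263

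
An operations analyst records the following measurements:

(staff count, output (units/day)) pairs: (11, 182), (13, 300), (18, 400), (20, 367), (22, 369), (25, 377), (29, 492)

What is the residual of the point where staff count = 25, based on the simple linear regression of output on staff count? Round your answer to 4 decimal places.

n = 7, Σx = 138, Σy = 2487, Σxy = 52253, Σx² = 2964
Sxx = Σx² − (Σx)²/n = 2964 − 2720.571429 = 243.428571
Sxy = Σxy − (Σx)(Σy)/n = 52253 − 49029.428571 = 3223.571429
b = Sxy/Sxx = 3223.571429/243.428571 = 13.242371
a = ȳ − b·x̄ = 355.285714 − 13.242371·19.714286 = 94.221831
ŷ(25) = 94.221831 + 13.242371·25 = 425.281103
residual = y − ŷ = 377 − 425.281103 = -48.281103

-48.2811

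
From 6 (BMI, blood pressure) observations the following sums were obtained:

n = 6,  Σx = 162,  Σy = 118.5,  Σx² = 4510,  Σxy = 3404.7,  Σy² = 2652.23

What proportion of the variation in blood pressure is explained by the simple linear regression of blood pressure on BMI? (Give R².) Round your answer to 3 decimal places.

0.993

Sxx = Σx² − (Σx)²/n = 4510 − 4374 = 136
Sxy = Σxy − (Σx)(Σy)/n = 3404.7 − 3199.5 = 205.2
Syy = Σy² − (Σy)²/n = 2652.23 − 2340.375 = 311.855
R² = Sxy²/(Sxx·Syy) = (205.2)²/(136·311.855) = 0.992803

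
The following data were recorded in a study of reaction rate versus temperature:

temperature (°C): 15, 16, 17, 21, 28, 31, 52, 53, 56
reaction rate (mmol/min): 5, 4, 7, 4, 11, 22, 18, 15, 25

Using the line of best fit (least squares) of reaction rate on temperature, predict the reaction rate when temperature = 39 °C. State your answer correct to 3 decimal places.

n = 9, Σx = 289, Σy = 111, Σxy = 4463, Σx² = 11605
Sxx = Σx² − (Σx)²/n = 11605 − 9280.111111 = 2324.888889
Sxy = Σxy − (Σx)(Σy)/n = 4463 − 3564.333333 = 898.666667
b = Sxy/Sxx = 898.666667/2324.888889 = 0.386542
a = ȳ − b·x̄ = 12.333333 − 0.386542·32.111111 = -0.078952
ŷ(39) = a + b·39 = -0.078952 + 0.386542·39 = 14.996177

14.996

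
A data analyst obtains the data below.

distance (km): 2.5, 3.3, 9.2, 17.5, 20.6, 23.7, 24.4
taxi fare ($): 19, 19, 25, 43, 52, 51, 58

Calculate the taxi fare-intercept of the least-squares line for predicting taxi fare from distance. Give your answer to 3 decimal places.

12.662

n = 7, Σx = 101.2, Σy = 267, Σxy = 4787.8, Σx² = 1989.44
Sxx = Σx² − (Σx)²/n = 1989.44 − 1463.062857 = 526.377143
Sxy = Σxy − (Σx)(Σy)/n = 4787.8 − 3860.057143 = 927.742857
b = Sxy/Sxx = 927.742857/526.377143 = 1.762506
a = ȳ − b·x̄ = 38.142857 − 1.762506·14.457143 = 12.662057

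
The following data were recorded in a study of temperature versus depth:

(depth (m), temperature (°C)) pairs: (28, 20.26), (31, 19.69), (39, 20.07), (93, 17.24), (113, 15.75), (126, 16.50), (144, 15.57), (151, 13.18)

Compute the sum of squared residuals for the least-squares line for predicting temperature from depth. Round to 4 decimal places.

n = 8, Σx = 725, Σy = 138.26, Σxy = 11654.73, Σx² = 84097, Σy² = 2434.636
Sxx = Σx² − (Σx)²/n = 84097 − 65703.125 = 18393.875
Sxy = Σxy − (Σx)(Σy)/n = 11654.73 − 12529.8125 = -875.0825
Syy = Σy² − (Σy)²/n = 2434.636 − 2389.47845 = 45.15755
b = Sxy/Sxx = -875.0825/18393.875 = -0.047575
SSE = Syy − b·Sxy = 45.15755 − (-0.047575)·(-875.0825) = 3.525790

3.5258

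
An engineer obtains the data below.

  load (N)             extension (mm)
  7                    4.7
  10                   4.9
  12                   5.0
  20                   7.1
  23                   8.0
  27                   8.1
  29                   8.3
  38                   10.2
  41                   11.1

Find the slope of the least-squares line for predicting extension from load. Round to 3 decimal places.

n = 9, Σx = 207, Σy = 67.4, Σxy = 1770, Σx² = 5917
Sxx = Σx² − (Σx)²/n = 5917 − 4761 = 1156
Sxy = Σxy − (Σx)(Σy)/n = 1770 − 1550.2 = 219.8
b = Sxy/Sxx = 219.8/1156 = 0.190138

0.190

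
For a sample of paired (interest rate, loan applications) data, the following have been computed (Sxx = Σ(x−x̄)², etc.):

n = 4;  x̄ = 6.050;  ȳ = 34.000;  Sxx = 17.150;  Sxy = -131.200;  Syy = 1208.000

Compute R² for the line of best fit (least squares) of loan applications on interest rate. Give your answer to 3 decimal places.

R² = Sxy²/(Sxx·Syy) = (-131.2)²/(17.15·1208) = 0.830877

0.831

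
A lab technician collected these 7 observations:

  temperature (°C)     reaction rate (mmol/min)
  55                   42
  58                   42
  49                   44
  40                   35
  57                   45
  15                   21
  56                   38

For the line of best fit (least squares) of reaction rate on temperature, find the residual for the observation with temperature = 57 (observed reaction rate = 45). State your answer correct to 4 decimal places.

1.9188

n = 7, Σx = 330, Σy = 267, Σxy = 13310, Σx² = 17000
Sxx = Σx² − (Σx)²/n = 17000 − 15557.142857 = 1442.857143
Sxy = Σxy − (Σx)(Σy)/n = 13310 − 12587.142857 = 722.857143
b = Sxy/Sxx = 722.857143/1442.857143 = 0.500990
a = ȳ − b·x̄ = 38.142857 − 0.500990·47.142857 = 14.524752
ŷ(57) = 14.524752 + 0.500990·57 = 43.081188
residual = y − ŷ = 45 − 43.081188 = 1.918812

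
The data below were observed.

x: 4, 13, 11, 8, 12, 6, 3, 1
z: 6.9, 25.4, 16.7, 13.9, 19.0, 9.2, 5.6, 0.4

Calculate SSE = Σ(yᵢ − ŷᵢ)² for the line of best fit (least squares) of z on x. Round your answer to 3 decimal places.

18.581

n = 8, Σx = 58, Σy = 97.1, Σxy = 953.1, Σx² = 560, Σy² = 1642.03
Sxx = Σx² − (Σx)²/n = 560 − 420.5 = 139.5
Sxy = Σxy − (Σx)(Σy)/n = 953.1 − 703.975 = 249.125
Syy = Σy² − (Σy)²/n = 1642.03 − 1178.55125 = 463.47875
b = Sxy/Sxx = 249.125/139.5 = 1.785842
SSE = Syy − b·Sxy = 463.47875 − 1.785842·249.125 = 18.580789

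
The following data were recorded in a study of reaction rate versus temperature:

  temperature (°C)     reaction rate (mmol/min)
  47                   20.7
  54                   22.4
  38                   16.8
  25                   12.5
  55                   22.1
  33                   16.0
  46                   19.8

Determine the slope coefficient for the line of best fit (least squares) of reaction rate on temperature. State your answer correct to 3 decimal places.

0.326

n = 7, Σx = 298, Σy = 130.3, Σxy = 5787.7, Σx² = 13424
Sxx = Σx² − (Σx)²/n = 13424 − 12686.285714 = 737.714286
Sxy = Σxy − (Σx)(Σy)/n = 5787.7 − 5547.057143 = 240.642857
b = Sxy/Sxx = 240.642857/737.714286 = 0.326201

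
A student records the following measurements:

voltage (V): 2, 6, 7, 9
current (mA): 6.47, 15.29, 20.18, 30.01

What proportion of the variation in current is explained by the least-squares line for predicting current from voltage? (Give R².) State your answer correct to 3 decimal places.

n = 4, Σx = 24, Σy = 71.95, Σxy = 516.03, Σx² = 170, Σy² = 1583.4775
Sxx = Σx² − (Σx)²/n = 170 − 144 = 26
Sxy = Σxy − (Σx)(Σy)/n = 516.03 − 431.7 = 84.33
Syy = Σy² − (Σy)²/n = 1583.4775 − 1294.200625 = 289.276875
R² = Sxy²/(Sxx·Syy) = (84.33)²/(26·289.276875) = 0.945534

0.946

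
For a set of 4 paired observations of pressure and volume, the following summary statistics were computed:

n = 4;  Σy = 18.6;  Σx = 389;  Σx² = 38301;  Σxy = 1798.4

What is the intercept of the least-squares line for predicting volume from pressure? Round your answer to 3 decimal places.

Sxx = Σx² − (Σx)²/n = 38301 − 37830.25 = 470.75
Sxy = Σxy − (Σx)(Σy)/n = 1798.4 − 1808.85 = -10.45
b = Sxy/Sxx = -10.45/470.75 = -0.022199
a = ȳ − b·x̄ = 4.65 − (-0.022199)·97.25 = 6.808816

6.809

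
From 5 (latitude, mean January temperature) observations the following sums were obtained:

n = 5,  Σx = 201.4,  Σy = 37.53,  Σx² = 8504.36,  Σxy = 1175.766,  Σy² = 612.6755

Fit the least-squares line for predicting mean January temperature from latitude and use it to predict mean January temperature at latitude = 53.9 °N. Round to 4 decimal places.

Sxx = Σx² − (Σx)²/n = 8504.36 − 8112.392 = 391.968
Sxy = Σxy − (Σx)(Σy)/n = 1175.766 − 1511.7084 = -335.9424
b = Sxy/Sxx = -335.9424/391.968 = -0.857066
a = ȳ − b·x̄ = 7.506 − (-0.857066)·40.28 = 42.028614
ŷ(53.9) = a + b·53.9 = 42.028614 + (-0.857066)·53.9 = -4.167237

-4.1672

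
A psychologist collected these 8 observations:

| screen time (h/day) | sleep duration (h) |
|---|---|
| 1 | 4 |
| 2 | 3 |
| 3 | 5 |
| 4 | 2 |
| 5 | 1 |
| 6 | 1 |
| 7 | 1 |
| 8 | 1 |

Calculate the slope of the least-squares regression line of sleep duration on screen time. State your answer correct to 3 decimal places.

n = 8, Σx = 36, Σy = 18, Σxy = 59, Σx² = 204
Sxx = Σx² − (Σx)²/n = 204 − 162 = 42
Sxy = Σxy − (Σx)(Σy)/n = 59 − 81 = -22
b = Sxy/Sxx = -22/42 = -0.523810

-0.524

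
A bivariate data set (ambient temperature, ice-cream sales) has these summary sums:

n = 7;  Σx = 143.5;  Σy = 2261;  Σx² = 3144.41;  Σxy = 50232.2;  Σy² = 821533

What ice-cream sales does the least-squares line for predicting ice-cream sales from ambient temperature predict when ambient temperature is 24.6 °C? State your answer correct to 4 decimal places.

Sxx = Σx² − (Σx)²/n = 3144.41 − 2941.75 = 202.66
Sxy = Σxy − (Σx)(Σy)/n = 50232.2 − 46350.5 = 3881.7
b = Sxy/Sxx = 3881.7/202.66 = 19.153755
a = ȳ − b·x̄ = 323 − 19.153755·20.5 = -69.651979
ŷ(24.6) = a + b·24.6 = -69.651979 + 19.153755·24.6 = 401.530396

401.5304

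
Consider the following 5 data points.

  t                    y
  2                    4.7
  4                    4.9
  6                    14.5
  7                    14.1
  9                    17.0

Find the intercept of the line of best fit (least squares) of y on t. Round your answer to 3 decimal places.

n = 5, Σx = 28, Σy = 55.2, Σxy = 367.7, Σx² = 186
Sxx = Σx² − (Σx)²/n = 186 − 156.8 = 29.2
Sxy = Σxy − (Σx)(Σy)/n = 367.7 − 309.12 = 58.58
b = Sxy/Sxx = 58.58/29.2 = 2.006164
a = ȳ − b·x̄ = 11.04 − 2.006164·5.6 = -0.194521

-0.195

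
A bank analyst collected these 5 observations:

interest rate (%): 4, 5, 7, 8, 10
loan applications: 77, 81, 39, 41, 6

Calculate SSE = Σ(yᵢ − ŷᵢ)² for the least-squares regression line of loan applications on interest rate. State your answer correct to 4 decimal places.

n = 5, Σx = 34, Σy = 244, Σxy = 1374, Σx² = 254, Σy² = 15728
Sxx = Σx² − (Σx)²/n = 254 − 231.2 = 22.8
Sxy = Σxy − (Σx)(Σy)/n = 1374 − 1659.2 = -285.2
Syy = Σy² − (Σy)²/n = 15728 − 11907.2 = 3820.8
b = Sxy/Sxx = -285.2/22.8 = -12.508772
SSE = Syy − b·Sxy = 3820.8 − (-12.508772)·(-285.2) = 253.298246

253.2982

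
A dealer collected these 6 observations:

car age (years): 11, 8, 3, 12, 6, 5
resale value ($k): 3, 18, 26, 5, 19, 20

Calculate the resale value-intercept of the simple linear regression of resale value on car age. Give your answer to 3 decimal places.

n = 6, Σx = 45, Σy = 91, Σxy = 529, Σx² = 399
Sxx = Σx² − (Σx)²/n = 399 − 337.5 = 61.5
Sxy = Σxy − (Σx)(Σy)/n = 529 − 682.5 = -153.5
b = Sxy/Sxx = -153.5/61.5 = -2.495935
a = ȳ − b·x̄ = 15.166667 − (-2.495935)·7.5 = 33.886179

33.886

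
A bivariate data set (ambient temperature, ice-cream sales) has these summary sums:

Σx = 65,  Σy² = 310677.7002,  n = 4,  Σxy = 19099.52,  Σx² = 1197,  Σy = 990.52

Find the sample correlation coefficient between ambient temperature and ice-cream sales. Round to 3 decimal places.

Sxx = Σx² − (Σx)²/n = 1197 − 1056.25 = 140.75
Sxy = Σxy − (Σx)(Σy)/n = 19099.52 − 16095.95 = 3003.57
Syy = Σy² − (Σy)²/n = 310677.7002 − 245282.4676 = 65395.2326
r = Sxy/√(Sxx·Syy) = 3003.57/√(9204378.98845) = 3003.57/3033.871947 = 0.990012

0.990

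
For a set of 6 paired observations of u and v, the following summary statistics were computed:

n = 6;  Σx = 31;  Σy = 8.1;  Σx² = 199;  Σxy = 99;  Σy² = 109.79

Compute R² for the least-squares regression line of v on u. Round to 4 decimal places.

0.8508

Sxx = Σx² − (Σx)²/n = 199 − 160.166667 = 38.833333
Sxy = Σxy − (Σx)(Σy)/n = 99 − 41.85 = 57.15
Syy = Σy² − (Σy)²/n = 109.79 − 10.935 = 98.855
R² = Sxy²/(Sxx·Syy) = (57.15)²/(38.833333·98.855) = 0.850803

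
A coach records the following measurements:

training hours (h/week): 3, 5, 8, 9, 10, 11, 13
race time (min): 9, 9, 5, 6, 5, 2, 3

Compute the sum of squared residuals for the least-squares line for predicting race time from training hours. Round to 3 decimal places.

n = 7, Σx = 59, Σy = 39, Σxy = 277, Σx² = 569, Σy² = 261
Sxx = Σx² − (Σx)²/n = 569 − 497.285714 = 71.714286
Sxy = Σxy − (Σx)(Σy)/n = 277 − 328.714286 = -51.714286
Syy = Σy² − (Σy)²/n = 261 − 217.285714 = 43.714286
b = Sxy/Sxx = -51.714286/71.714286 = -0.721116
SSE = Syy − b·Sxy = 43.714286 − (-0.721116)·(-51.714286) = 6.422311

6.422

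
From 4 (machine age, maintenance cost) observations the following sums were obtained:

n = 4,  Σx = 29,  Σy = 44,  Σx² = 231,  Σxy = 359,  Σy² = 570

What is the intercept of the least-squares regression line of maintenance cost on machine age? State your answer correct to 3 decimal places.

-2.976

Sxx = Σx² − (Σx)²/n = 231 − 210.25 = 20.75
Sxy = Σxy − (Σx)(Σy)/n = 359 − 319 = 40
b = Sxy/Sxx = 40/20.75 = 1.927711
a = ȳ − b·x̄ = 11 − 1.927711·7.25 = -2.975904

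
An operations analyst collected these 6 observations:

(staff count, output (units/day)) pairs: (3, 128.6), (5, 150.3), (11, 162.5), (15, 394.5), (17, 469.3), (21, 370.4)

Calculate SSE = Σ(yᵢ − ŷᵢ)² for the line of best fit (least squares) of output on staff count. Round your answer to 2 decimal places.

n = 6, Σx = 72, Σy = 1675.6, Σxy = 24598.8, Σx² = 1110, Σy² = 578603.2
Sxx = Σx² − (Σx)²/n = 1110 − 864 = 246
Sxy = Σxy − (Σx)(Σy)/n = 24598.8 − 20107.2 = 4491.6
Syy = Σy² − (Σy)²/n = 578603.2 − 467939.226667 = 110663.973333
b = Sxy/Sxx = 4491.6/246 = 18.258537
SSE = Syy − b·Sxy = 110663.973333 − 18.258537·4491.6 = 28653.930407

28653.93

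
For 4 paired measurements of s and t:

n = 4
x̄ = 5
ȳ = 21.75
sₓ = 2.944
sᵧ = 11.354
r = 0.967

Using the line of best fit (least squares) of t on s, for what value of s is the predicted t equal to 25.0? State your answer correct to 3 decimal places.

5.871

b = r · sᵧ/sₓ = 0.967 · 11.354/2.944 = 3.729388
a = ȳ − b·x̄ = 21.75 − 3.729388·5 = 3.103060
Set a + b·x = 25.0: x = (25.0 − 3.103060) / 3.729388 = 5.871457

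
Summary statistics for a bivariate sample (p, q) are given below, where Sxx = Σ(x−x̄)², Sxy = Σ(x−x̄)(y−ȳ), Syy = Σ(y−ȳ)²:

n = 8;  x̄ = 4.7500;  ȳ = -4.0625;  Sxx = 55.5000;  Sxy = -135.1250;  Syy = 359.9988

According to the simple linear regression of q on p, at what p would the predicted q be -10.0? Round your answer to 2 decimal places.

7.19

b = Sxy/Sxx = -135.125/55.5 = -2.434685
a = ȳ − b·x̄ = -4.0625 − (-2.434685)·4.75 = 7.502252
Set a + b·x = -10.0: x = (-10.0 − 7.502252) / (-2.434685) = 7.188714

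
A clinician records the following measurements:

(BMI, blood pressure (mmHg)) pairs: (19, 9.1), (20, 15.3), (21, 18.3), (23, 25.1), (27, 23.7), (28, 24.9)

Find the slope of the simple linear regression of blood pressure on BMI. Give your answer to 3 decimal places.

1.434

n = 6, Σx = 138, Σy = 116.4, Σxy = 2777.6, Σx² = 3244
Sxx = Σx² − (Σx)²/n = 3244 − 3174 = 70
Sxy = Σxy − (Σx)(Σy)/n = 2777.6 − 2677.2 = 100.4
b = Sxy/Sxx = 100.4/70 = 1.434286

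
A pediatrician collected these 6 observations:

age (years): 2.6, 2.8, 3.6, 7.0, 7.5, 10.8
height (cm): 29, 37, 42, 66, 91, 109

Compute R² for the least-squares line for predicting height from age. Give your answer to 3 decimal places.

n = 6, Σx = 34.3, Σy = 374, Σxy = 2651.9, Σx² = 249.45, Σy² = 28492
Sxx = Σx² − (Σx)²/n = 249.45 − 196.081667 = 53.368333
Sxy = Σxy − (Σx)(Σy)/n = 2651.9 − 2138.033333 = 513.866667
Syy = Σy² − (Σy)²/n = 28492 − 23312.666667 = 5179.333333
R² = Sxy²/(Sxx·Syy) = (513.866667)²/(53.368333·5179.333333) = 0.955308

0.955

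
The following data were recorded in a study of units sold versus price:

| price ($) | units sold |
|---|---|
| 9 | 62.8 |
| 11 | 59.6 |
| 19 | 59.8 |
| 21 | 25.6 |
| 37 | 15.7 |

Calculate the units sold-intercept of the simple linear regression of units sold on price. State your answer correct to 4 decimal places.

n = 5, Σx = 97, Σy = 223.5, Σxy = 3475.5, Σx² = 2373
Sxx = Σx² − (Σx)²/n = 2373 − 1881.8 = 491.2
Sxy = Σxy − (Σx)(Σy)/n = 3475.5 − 4335.9 = -860.4
b = Sxy/Sxx = -860.4/491.2 = -1.751629
a = ȳ − b·x̄ = 44.7 − (-1.751629)·19.4 = 78.681596

78.6816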